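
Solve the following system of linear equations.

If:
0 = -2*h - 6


Then:
h = -3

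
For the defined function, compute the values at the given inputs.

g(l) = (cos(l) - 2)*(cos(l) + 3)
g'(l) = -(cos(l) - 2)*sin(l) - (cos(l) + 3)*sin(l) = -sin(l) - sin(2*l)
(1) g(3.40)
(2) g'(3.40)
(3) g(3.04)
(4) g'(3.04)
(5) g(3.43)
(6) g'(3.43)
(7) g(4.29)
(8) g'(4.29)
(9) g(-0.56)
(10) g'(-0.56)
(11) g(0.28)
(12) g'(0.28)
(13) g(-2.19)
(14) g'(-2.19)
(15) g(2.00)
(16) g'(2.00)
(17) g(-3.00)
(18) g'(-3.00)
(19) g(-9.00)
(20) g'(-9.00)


(1) = -6.03
(2) = -0.24
(3) = -6.01
(4) = 0.10
(5) = -6.04
(6) = -0.26
(7) = -6.24
(8) = 0.16
(9) = -4.43
(10) = 1.43
(11) = -4.12
(12) = -0.81
(13) = -6.24
(14) = -0.13
(15) = -6.24
(16) = -0.15
(17) = -6.01
(18) = -0.14
(19) = -6.08
(20) = -0.34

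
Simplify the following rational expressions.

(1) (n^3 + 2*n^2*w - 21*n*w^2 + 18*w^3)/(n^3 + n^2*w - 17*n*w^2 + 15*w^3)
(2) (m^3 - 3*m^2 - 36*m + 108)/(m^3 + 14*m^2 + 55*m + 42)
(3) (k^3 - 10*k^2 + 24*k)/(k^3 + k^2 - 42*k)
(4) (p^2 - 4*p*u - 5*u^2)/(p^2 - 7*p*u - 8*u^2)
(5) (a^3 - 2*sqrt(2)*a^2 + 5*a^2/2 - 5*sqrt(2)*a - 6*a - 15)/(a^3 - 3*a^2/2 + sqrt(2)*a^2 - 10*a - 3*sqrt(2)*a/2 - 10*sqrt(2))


(1) = (n + 6*w)/(n + 5*w)
(2) = (m^2 - 9*m + 18)/(m^2 + 8*m + 7)
(3) = (k - 4)/(k + 7)
(4) = (p - 5*u)/(p - 8*u)
(5) = (4*a - 12*sqrt(2))/(4*a - 16)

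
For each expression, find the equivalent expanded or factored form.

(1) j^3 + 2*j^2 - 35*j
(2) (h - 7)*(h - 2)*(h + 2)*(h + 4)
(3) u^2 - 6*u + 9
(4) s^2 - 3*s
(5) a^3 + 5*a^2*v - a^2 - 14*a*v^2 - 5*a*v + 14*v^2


(1) = j*(j - 5)*(j + 7)
(2) = h^4 - 3*h^3 - 32*h^2 + 12*h + 112
(3) = (u - 3)^2
(4) = s*(s - 3)
(5) = (a - 1)*(a - 2*v)*(a + 7*v)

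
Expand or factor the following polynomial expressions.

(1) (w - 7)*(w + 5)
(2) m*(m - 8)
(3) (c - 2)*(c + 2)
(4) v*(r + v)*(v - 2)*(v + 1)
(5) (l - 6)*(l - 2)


(1) = w^2 - 2*w - 35
(2) = m^2 - 8*m
(3) = c^2 - 4
(4) = r*v^3 - r*v^2 - 2*r*v + v^4 - v^3 - 2*v^2
(5) = l^2 - 8*l + 12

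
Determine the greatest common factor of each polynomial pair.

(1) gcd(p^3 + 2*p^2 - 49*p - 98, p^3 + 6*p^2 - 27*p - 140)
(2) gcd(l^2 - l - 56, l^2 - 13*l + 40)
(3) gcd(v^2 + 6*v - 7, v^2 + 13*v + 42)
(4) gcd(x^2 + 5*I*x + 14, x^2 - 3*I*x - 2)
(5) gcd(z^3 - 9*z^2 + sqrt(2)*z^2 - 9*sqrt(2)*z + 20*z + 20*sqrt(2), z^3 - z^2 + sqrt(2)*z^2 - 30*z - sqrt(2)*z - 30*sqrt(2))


(1) = gcd((p - 7)*(p + 2)*(p + 7), (p - 5)*(p + 4)*(p + 7)) = p + 7
(2) = gcd((l - 8)*(l + 7), (l - 8)*(l - 5)) = l - 8
(3) = gcd((v - 1)*(v + 7), (v + 6)*(v + 7)) = v + 7
(4) = x - 2*I
(5) = gcd((z - 5)*(z - 4)*(z + sqrt(2)), (z - 6)*(z + 5)*(z + sqrt(2))) = z + sqrt(2)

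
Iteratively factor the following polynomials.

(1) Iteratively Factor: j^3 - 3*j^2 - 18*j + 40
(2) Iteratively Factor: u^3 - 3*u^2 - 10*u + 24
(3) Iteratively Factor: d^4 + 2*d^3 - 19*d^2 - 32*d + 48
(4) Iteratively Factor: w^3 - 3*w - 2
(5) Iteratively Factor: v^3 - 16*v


(1) = (j + 4)*(j^2 - 7*j + 10) = (j - 5)*(j + 4)*(j - 2)
(2) = (u + 3)*(u^2 - 6*u + 8) = (u - 4)*(u + 3)*(u - 2)
(3) = (d + 4)*(d^3 - 2*d^2 - 11*d + 12) = (d - 4)*(d + 4)*(d^2 + 2*d - 3) = (d - 4)*(d - 1)*(d + 4)*(d + 3)
(4) = (w + 1)*(w^2 - w - 2) = (w + 1)^2*(w - 2)
(5) = (v + 4)*(v^2 - 4*v) = (v - 4)*(v + 4)*(v)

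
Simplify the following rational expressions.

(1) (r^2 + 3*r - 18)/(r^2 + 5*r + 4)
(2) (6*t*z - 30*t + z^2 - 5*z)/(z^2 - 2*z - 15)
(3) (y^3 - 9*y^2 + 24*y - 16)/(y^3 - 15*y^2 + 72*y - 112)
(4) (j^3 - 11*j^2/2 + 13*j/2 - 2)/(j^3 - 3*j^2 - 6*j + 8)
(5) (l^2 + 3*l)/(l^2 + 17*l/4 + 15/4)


(1) = (r^2 + 3*r - 18)/(r^2 + 5*r + 4)
(2) = (6*t + z)/(z + 3)
(3) = (y - 1)/(y - 7)
(4) = (2*j - 1)/(2*j + 4)
(5) = 4*l/(4*l + 5)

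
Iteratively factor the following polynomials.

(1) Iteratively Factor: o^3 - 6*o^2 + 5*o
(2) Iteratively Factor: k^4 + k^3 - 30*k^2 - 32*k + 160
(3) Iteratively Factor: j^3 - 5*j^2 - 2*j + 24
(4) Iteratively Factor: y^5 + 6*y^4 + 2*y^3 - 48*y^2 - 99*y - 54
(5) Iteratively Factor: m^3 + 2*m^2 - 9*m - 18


(1) = (o)*(o^2 - 6*o + 5) = o*(o - 5)*(o - 1)
(2) = (k + 4)*(k^3 - 3*k^2 - 18*k + 40) = (k - 2)*(k + 4)*(k^2 - k - 20) = (k - 2)*(k + 4)^2*(k - 5)
(3) = (j - 3)*(j^2 - 2*j - 8) = (j - 3)*(j + 2)*(j - 4)
(4) = (y + 1)*(y^4 + 5*y^3 - 3*y^2 - 45*y - 54) = (y - 3)*(y + 1)*(y^3 + 8*y^2 + 21*y + 18) = (y - 3)*(y + 1)*(y + 3)*(y^2 + 5*y + 6) = (y - 3)*(y + 1)*(y + 2)*(y + 3)*(y + 3)
(5) = (m + 2)*(m^2 - 9) = (m - 3)*(m + 2)*(m + 3)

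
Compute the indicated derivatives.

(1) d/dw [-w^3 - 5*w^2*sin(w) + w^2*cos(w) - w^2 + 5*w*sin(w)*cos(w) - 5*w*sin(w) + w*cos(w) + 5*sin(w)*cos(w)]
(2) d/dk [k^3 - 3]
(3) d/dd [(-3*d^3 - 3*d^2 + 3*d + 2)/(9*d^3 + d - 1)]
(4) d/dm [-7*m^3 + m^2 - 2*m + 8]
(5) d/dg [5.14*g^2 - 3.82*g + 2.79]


(1) = -w^2*sin(w) - 5*w^2*cos(w) - 3*w^2 - 11*w*sin(w) - 3*w*cos(w) + 5*w*cos(2*w) - 2*w - 5*sin(w) + 5*sin(2*w)/2 + cos(w) + 5*cos(2*w)
(2) = 3*k^2
(3) = (27*d^4 - 60*d^3 - 48*d^2 + 6*d - 5)/(81*d^6 + 18*d^4 - 18*d^3 + d^2 - 2*d + 1)
(4) = -21*m^2 + 2*m - 2
(5) = 10.28*g - 3.82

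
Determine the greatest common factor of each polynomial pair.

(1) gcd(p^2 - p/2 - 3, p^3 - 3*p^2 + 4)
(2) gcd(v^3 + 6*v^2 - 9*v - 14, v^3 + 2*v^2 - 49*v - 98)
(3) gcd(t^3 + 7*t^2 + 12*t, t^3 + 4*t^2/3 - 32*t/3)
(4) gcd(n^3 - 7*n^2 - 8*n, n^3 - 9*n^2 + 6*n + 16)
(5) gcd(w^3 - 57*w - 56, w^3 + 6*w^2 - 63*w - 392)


(1) = p - 2
(2) = v + 7
(3) = gcd(t*(t + 3)*(t + 4), t*(t - 8/3)*(t + 4)) = t^2 + 4*t
(4) = gcd(n*(n - 8)*(n + 1), (n - 8)*(n - 2)*(n + 1)) = n^2 - 7*n - 8
(5) = gcd((w - 8)*(w + 1)*(w + 7), (w - 8)*(w + 7)^2) = w^2 - w - 56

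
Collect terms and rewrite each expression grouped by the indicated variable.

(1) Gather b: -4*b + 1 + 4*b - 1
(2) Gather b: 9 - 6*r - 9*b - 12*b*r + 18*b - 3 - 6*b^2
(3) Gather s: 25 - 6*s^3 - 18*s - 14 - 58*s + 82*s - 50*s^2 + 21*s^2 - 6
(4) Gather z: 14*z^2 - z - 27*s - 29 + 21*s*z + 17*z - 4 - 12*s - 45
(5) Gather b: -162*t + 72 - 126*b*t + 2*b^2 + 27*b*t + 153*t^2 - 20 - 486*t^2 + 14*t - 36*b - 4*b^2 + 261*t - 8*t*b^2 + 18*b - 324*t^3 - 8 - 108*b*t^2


(1) = 0
(2) = -6*b^2 + b*(9 - 12*r) - 6*r + 6
(3) = -6*s^3 - 29*s^2 + 6*s + 5
(4) = -39*s + 14*z^2 + z*(21*s + 16) - 78
(5) = b^2*(-8*t - 2) + b*(-108*t^2 - 99*t - 18) - 324*t^3 - 333*t^2 + 113*t + 44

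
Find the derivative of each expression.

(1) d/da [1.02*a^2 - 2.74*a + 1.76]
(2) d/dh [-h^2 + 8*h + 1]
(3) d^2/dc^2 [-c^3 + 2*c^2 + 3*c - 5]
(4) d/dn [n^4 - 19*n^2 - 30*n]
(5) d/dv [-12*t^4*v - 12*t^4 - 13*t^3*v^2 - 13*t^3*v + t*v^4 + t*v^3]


(1) = 2.04*a - 2.74
(2) = 8 - 2*h
(3) = 4 - 6*c
(4) = 4*n^3 - 38*n - 30
(5) = t*(-12*t^3 - 26*t^2*v - 13*t^2 + 4*v^3 + 3*v^2)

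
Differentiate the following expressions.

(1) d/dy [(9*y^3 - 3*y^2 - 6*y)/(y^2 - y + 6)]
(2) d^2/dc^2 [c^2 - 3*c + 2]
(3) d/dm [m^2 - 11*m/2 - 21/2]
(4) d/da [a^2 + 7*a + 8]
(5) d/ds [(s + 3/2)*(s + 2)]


(1) = 9*(y^4 - 2*y^3 + 19*y^2 - 4*y - 4)/(y^4 - 2*y^3 + 13*y^2 - 12*y + 36)
(2) = 2
(3) = 2*m - 11/2
(4) = 2*a + 7
(5) = 2*s + 7/2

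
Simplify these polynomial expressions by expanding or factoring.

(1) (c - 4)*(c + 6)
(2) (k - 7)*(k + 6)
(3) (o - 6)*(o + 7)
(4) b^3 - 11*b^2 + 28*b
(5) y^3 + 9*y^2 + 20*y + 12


(1) = c^2 + 2*c - 24
(2) = k^2 - k - 42
(3) = o^2 + o - 42
(4) = b*(b - 7)*(b - 4)
(5) = (y + 1)*(y + 2)*(y + 6)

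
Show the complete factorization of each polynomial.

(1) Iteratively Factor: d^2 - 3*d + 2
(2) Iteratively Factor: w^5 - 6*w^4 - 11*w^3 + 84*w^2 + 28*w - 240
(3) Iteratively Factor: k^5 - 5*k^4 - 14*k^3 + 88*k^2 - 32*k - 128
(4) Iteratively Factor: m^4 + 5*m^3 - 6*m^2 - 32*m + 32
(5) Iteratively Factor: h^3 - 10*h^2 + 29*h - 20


(1) = (d - 2)*(d - 1)
(2) = (w - 5)*(w^4 - w^3 - 16*w^2 + 4*w + 48) = (w - 5)*(w - 4)*(w^3 + 3*w^2 - 4*w - 12) = (w - 5)*(w - 4)*(w + 2)*(w^2 + w - 6) = (w - 5)*(w - 4)*(w + 2)*(w + 3)*(w - 2)
(3) = (k + 1)*(k^4 - 6*k^3 - 8*k^2 + 96*k - 128) = (k - 2)*(k + 1)*(k^3 - 4*k^2 - 16*k + 64) = (k - 2)*(k + 1)*(k + 4)*(k^2 - 8*k + 16) = (k - 4)*(k - 2)*(k + 1)*(k + 4)*(k - 4)
(4) = (m - 1)*(m^3 + 6*m^2 - 32) = (m - 2)*(m - 1)*(m^2 + 8*m + 16) = (m - 2)*(m - 1)*(m + 4)*(m + 4)
(5) = (h - 4)*(h^2 - 6*h + 5) = (h - 5)*(h - 4)*(h - 1)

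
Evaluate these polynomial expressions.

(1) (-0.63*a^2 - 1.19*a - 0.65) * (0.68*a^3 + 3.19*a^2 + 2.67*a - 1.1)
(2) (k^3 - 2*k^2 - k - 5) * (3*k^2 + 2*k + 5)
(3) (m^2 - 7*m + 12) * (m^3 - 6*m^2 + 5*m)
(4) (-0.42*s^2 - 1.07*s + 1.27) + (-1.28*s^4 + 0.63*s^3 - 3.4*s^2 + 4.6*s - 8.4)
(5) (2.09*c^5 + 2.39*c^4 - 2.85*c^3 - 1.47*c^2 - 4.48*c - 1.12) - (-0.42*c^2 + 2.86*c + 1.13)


(1) = -0.4284*a^5 - 2.8189*a^4 - 5.9202*a^3 - 4.5578*a^2 - 0.4265*a + 0.715
(2) = 3*k^5 - 4*k^4 - 2*k^3 - 27*k^2 - 15*k - 25
(3) = m^5 - 13*m^4 + 59*m^3 - 107*m^2 + 60*m
(4) = -1.28*s^4 + 0.63*s^3 - 3.82*s^2 + 3.53*s - 7.13
(5) = 2.09*c^5 + 2.39*c^4 - 2.85*c^3 - 1.05*c^2 - 7.34*c - 2.25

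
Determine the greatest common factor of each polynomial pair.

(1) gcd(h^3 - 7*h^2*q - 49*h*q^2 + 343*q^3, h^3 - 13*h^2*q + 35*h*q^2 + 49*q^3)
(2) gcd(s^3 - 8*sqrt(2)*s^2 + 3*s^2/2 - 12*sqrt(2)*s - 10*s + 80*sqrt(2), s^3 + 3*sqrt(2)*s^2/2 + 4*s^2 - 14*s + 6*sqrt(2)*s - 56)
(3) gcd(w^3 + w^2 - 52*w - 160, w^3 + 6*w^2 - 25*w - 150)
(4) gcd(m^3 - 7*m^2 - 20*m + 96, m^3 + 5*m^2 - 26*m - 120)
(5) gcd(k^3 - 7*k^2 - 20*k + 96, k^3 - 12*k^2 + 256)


(1) = h^2 - 14*h*q + 49*q^2
(2) = gcd((s - 5/2)*(s + 4)*(s - 8*sqrt(2)), (s + 4)*(s - 2*sqrt(2))*(s + 7*sqrt(2)/2)) = s + 4
(3) = gcd((w - 8)*(w + 4)*(w + 5), (w - 5)*(w + 5)*(w + 6)) = w + 5
(4) = m + 4
(5) = gcd((k - 8)*(k - 3)*(k + 4), (k - 8)^2*(k + 4)) = k^2 - 4*k - 32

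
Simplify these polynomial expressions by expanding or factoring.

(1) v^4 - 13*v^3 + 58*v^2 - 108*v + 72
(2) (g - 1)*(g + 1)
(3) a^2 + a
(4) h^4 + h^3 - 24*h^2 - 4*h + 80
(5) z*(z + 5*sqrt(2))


(1) = (v - 6)*(v - 3)*(v - 2)^2
(2) = g^2 - 1
(3) = a*(a + 1)
(4) = (h - 4)*(h - 2)*(h + 2)*(h + 5)
(5) = z^2 + 5*sqrt(2)*z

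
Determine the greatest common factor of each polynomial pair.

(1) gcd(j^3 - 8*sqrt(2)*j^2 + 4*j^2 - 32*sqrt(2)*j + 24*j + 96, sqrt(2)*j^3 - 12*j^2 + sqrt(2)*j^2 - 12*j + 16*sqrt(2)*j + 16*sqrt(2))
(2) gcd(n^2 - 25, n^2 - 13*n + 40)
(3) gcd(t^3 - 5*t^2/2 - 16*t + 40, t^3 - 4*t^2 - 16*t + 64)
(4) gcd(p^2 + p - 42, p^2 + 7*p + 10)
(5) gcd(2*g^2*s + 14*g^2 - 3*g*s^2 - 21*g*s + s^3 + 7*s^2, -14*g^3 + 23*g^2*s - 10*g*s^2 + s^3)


(1) = j - 2*sqrt(2)
(2) = n - 5
(3) = t^2 - 16
(4) = 1
(5) = 2*g^2 - 3*g*s + s^2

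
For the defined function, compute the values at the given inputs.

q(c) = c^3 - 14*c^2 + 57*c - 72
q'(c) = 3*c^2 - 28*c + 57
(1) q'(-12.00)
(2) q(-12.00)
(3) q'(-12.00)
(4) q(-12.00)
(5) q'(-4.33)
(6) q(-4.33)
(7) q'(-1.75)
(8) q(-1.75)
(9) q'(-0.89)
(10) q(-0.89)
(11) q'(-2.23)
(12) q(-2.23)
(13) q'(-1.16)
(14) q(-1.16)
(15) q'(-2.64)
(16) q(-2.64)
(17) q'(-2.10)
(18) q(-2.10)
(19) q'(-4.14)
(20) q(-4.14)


(1) = 825.00
(2) = -4500.00
(3) = 825.00
(4) = -4500.00
(5) = 234.49
(6) = -662.48
(7) = 115.19
(8) = -219.98
(9) = 84.30
(10) = -134.52
(11) = 134.36
(12) = -279.82
(13) = 93.52
(14) = -158.52
(15) = 151.83
(16) = -338.45
(17) = 129.03
(18) = -262.70
(19) = 224.34
(20) = -618.89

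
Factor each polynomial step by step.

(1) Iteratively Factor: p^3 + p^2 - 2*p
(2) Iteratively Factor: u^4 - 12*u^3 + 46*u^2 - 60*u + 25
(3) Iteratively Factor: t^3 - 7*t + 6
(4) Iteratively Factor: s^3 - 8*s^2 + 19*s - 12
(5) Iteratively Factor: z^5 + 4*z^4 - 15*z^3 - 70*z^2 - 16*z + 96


(1) = (p)*(p^2 + p - 2) = p*(p + 2)*(p - 1)
(2) = (u - 1)*(u^3 - 11*u^2 + 35*u - 25) = (u - 5)*(u - 1)*(u^2 - 6*u + 5) = (u - 5)*(u - 1)^2*(u - 5)
(3) = (t - 2)*(t^2 + 2*t - 3) = (t - 2)*(t - 1)*(t + 3)
(4) = (s - 3)*(s^2 - 5*s + 4) = (s - 3)*(s - 1)*(s - 4)
(5) = (z - 4)*(z^4 + 8*z^3 + 17*z^2 - 2*z - 24) = (z - 4)*(z + 2)*(z^3 + 6*z^2 + 5*z - 12) = (z - 4)*(z + 2)*(z + 4)*(z^2 + 2*z - 3) = (z - 4)*(z - 1)*(z + 2)*(z + 4)*(z + 3)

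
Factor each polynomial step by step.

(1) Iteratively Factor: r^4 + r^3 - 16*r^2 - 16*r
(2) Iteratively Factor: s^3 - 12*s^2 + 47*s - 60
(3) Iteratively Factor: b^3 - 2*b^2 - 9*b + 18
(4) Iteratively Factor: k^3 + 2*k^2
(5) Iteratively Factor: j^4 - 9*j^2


(1) = (r + 4)*(r^3 - 3*r^2 - 4*r) = (r + 1)*(r + 4)*(r^2 - 4*r) = (r - 4)*(r + 1)*(r + 4)*(r)
(2) = (s - 3)*(s^2 - 9*s + 20) = (s - 4)*(s - 3)*(s - 5)
(3) = (b - 3)*(b^2 + b - 6) = (b - 3)*(b + 3)*(b - 2)
(4) = (k)*(k^2 + 2*k) = k*(k + 2)*(k)
(5) = (j)*(j^3 - 9*j) = j^2*(j^2 - 9) = j^2*(j + 3)*(j - 3)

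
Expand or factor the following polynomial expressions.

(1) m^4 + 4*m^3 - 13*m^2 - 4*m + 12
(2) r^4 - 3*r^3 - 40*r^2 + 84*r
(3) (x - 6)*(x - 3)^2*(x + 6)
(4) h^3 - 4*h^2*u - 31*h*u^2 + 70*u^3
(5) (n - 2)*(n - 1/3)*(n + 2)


(1) = (m - 2)*(m - 1)*(m + 1)*(m + 6)
(2) = r*(r - 7)*(r - 2)*(r + 6)
(3) = x^4 - 6*x^3 - 27*x^2 + 216*x - 324
(4) = (h - 7*u)*(h - 2*u)*(h + 5*u)
(5) = n^3 - n^2/3 - 4*n + 4/3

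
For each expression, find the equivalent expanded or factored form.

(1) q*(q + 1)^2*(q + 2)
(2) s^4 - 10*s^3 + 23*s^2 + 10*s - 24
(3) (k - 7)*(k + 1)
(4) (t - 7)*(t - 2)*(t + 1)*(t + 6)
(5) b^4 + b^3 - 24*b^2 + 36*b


(1) = q^4 + 4*q^3 + 5*q^2 + 2*q
(2) = (s - 6)*(s - 4)*(s - 1)*(s + 1)
(3) = k^2 - 6*k - 7
(4) = t^4 - 2*t^3 - 43*t^2 + 44*t + 84
(5) = b*(b - 3)*(b - 2)*(b + 6)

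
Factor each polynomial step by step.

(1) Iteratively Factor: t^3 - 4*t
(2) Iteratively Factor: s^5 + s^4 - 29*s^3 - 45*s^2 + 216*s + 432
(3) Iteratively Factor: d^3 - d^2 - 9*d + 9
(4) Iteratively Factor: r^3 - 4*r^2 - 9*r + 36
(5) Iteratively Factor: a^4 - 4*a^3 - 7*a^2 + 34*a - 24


(1) = (t)*(t^2 - 4) = t*(t - 2)*(t + 2)
(2) = (s - 4)*(s^4 + 5*s^3 - 9*s^2 - 81*s - 108) = (s - 4)*(s + 3)*(s^3 + 2*s^2 - 15*s - 36) = (s - 4)*(s + 3)^2*(s^2 - s - 12) = (s - 4)^2*(s + 3)^2*(s + 3)
(3) = (d - 3)*(d^2 + 2*d - 3) = (d - 3)*(d + 3)*(d - 1)
(4) = (r - 3)*(r^2 - r - 12) = (r - 3)*(r + 3)*(r - 4)
(5) = (a - 1)*(a^3 - 3*a^2 - 10*a + 24) = (a - 4)*(a - 1)*(a^2 + a - 6) = (a - 4)*(a - 2)*(a - 1)*(a + 3)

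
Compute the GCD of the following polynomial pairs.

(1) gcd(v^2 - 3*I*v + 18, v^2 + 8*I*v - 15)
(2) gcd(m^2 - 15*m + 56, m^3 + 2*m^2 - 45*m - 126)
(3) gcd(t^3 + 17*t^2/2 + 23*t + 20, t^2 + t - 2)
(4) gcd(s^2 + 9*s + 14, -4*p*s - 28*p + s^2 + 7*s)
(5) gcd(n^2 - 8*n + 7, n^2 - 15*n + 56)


(1) = gcd((v - 6*I)*(v + 3*I), (v + 3*I)*(v + 5*I)) = v + 3*I
(2) = gcd((m - 8)*(m - 7), (m - 7)*(m + 3)*(m + 6)) = m - 7
(3) = t + 2
(4) = s + 7
(5) = gcd((n - 7)*(n - 1), (n - 8)*(n - 7)) = n - 7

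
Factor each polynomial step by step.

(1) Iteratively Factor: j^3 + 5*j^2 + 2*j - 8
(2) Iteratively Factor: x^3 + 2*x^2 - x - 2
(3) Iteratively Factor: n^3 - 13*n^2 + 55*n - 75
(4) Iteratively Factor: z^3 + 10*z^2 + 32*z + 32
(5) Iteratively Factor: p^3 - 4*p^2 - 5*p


(1) = (j - 1)*(j^2 + 6*j + 8) = (j - 1)*(j + 2)*(j + 4)
(2) = (x + 1)*(x^2 + x - 2) = (x + 1)*(x + 2)*(x - 1)
(3) = (n - 5)*(n^2 - 8*n + 15) = (n - 5)*(n - 3)*(n - 5)
(4) = (z + 4)*(z^2 + 6*z + 8) = (z + 2)*(z + 4)*(z + 4)
(5) = (p + 1)*(p^2 - 5*p) = p*(p + 1)*(p - 5)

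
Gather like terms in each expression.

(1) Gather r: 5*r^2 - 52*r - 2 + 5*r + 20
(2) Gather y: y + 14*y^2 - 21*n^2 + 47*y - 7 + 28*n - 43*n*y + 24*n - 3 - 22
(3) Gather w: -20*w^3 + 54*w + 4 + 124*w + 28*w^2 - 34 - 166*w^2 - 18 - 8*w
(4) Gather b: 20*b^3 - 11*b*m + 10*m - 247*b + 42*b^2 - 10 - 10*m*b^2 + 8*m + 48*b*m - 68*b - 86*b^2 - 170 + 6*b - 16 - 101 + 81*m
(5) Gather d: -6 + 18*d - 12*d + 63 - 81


(1) = 5*r^2 - 47*r + 18
(2) = -21*n^2 + 52*n + 14*y^2 + y*(48 - 43*n) - 32
(3) = -20*w^3 - 138*w^2 + 170*w - 48
(4) = 20*b^3 + b^2*(-10*m - 44) + b*(37*m - 309) + 99*m - 297
(5) = 6*d - 24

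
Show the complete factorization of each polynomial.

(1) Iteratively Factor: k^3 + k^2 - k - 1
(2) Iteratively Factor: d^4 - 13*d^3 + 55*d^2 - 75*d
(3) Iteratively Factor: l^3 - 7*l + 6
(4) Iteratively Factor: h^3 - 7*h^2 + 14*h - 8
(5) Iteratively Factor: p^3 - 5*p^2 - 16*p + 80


(1) = (k + 1)*(k^2 - 1) = (k + 1)^2*(k - 1)
(2) = (d - 5)*(d^3 - 8*d^2 + 15*d) = (d - 5)^2*(d^2 - 3*d) = d*(d - 5)^2*(d - 3)
(3) = (l - 2)*(l^2 + 2*l - 3) = (l - 2)*(l + 3)*(l - 1)
(4) = (h - 4)*(h^2 - 3*h + 2) = (h - 4)*(h - 2)*(h - 1)
(5) = (p - 4)*(p^2 - p - 20) = (p - 5)*(p - 4)*(p + 4)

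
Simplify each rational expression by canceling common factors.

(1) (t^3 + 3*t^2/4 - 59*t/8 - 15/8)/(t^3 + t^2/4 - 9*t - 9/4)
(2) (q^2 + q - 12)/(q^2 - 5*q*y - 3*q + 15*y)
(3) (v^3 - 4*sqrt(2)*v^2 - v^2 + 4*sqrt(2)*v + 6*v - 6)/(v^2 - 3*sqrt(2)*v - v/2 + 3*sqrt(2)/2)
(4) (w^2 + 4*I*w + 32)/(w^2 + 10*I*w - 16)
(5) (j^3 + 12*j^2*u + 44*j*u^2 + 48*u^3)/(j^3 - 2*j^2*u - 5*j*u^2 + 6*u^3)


(1) = (2*t - 5)/(2*t - 6)
(2) = (-q - 4)/(-q + 5*y)
(3) = (2*v^2 + v*(-2*sqrt(2) - 2) + 2*sqrt(2))/(2*v - 1)
(4) = (w - 4*I)/(w + 2*I)
(5) = (j^2 + 10*j*u + 24*u^2)/(j^2 - 4*j*u + 3*u^2)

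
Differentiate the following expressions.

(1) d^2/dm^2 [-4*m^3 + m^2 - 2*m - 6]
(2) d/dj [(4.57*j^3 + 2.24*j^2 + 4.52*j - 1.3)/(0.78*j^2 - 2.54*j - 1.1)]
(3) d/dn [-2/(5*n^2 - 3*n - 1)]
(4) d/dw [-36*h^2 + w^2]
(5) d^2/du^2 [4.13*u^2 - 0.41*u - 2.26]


(1) = 2 - 24*m
(2) = (3.5646*j^4 - 23.2156*j^3 - 24.2962*j^2 - 2.9*j - 8.274)/(0.6084*j^4 - 3.9624*j^3 + 4.7356*j^2 + 5.588*j + 1.21)
(3) = 2*(10*n - 3)/(-5*n^2 + 3*n + 1)^2
(4) = 2*w
(5) = 8.26000000000000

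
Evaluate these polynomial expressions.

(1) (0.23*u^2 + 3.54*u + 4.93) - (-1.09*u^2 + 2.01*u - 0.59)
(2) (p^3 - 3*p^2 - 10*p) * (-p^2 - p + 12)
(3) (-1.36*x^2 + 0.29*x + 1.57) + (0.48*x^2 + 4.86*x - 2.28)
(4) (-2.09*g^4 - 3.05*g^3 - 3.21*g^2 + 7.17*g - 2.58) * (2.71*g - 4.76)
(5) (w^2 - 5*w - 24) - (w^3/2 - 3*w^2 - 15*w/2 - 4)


(1) = 1.32*u^2 + 1.53*u + 5.52
(2) = -p^5 + 2*p^4 + 25*p^3 - 26*p^2 - 120*p
(3) = -0.88*x^2 + 5.15*x - 0.71
(4) = -5.6639*g^5 + 1.6829*g^4 + 5.8189*g^3 + 34.7103*g^2 - 41.121*g + 12.2808
(5) = -w^3/2 + 4*w^2 + 5*w/2 - 20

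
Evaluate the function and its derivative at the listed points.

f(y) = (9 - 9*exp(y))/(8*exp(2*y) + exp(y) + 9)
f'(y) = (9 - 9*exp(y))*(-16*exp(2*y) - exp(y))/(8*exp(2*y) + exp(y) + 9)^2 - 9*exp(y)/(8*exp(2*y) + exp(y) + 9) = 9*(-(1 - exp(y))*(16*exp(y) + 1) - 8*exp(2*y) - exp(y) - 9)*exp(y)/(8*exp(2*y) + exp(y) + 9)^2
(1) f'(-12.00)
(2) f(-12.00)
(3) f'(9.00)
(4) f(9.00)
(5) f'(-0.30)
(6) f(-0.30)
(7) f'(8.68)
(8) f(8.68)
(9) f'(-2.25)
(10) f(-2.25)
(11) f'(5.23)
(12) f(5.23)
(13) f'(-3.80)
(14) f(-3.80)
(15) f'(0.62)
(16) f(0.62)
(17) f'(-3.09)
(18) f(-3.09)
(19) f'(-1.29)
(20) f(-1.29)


(1) = -0.00
(2) = 1.00
(3) = 0.00
(4) = -0.00
(5) = -0.58
(6) = 0.17
(7) = 0.00
(8) = -0.00
(9) = -0.13
(10) = 0.88
(11) = 0.01
(12) = -0.01
(13) = -0.03
(14) = 0.97
(15) = -0.14
(16) = -0.20
(17) = -0.05
(18) = 0.95
(19) = -0.35
(20) = 0.66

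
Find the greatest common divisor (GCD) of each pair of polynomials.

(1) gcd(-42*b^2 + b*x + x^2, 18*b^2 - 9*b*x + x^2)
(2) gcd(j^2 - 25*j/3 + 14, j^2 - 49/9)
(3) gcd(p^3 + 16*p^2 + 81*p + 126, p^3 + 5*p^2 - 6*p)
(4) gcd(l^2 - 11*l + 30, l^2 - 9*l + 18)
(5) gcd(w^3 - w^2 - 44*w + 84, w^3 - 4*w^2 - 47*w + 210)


(1) = gcd((-6*b + x)*(7*b + x), (-6*b + x)*(-3*b + x)) = -6*b + x
(2) = j - 7/3
(3) = gcd((p + 3)*(p + 6)*(p + 7), p*(p - 1)*(p + 6)) = p + 6
(4) = l - 6
(5) = w^2 + w - 42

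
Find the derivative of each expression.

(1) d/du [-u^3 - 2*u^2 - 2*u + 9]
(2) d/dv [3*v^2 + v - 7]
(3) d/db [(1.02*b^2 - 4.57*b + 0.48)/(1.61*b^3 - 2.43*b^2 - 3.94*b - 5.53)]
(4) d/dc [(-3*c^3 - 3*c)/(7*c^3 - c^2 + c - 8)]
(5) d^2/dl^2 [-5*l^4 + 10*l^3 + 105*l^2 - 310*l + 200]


(1) = -3*u^2 - 4*u - 2
(2) = 6*v + 1
(3) = (-1.6422*b^4 + 14.7154*b^3 - 17.4423*b^2 - 8.9484*b + 27.1633)/(2.5921*b^6 - 7.8246*b^5 - 6.7819*b^4 + 1.3418*b^3 + 42.3994*b^2 + 43.5764*b + 30.5809)
(4) = 3*(c^4 + 12*c^3 + 23*c^2 + 8)/(49*c^6 - 14*c^5 + 15*c^4 - 114*c^3 + 17*c^2 - 16*c + 64)
(5) = -60*l^2 + 60*l + 210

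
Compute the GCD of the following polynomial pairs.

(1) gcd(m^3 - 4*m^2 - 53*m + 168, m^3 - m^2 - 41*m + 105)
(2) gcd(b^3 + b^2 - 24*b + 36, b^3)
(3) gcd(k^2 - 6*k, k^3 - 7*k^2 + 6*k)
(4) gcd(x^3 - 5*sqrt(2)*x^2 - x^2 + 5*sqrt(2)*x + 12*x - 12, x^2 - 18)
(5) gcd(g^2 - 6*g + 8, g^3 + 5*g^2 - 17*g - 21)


(1) = gcd((m - 8)*(m - 3)*(m + 7), (m - 5)*(m - 3)*(m + 7)) = m^2 + 4*m - 21
(2) = gcd((b - 3)*(b - 2)*(b + 6), b^3) = 1
(3) = k^2 - 6*k
(4) = x - 3*sqrt(2)
(5) = 1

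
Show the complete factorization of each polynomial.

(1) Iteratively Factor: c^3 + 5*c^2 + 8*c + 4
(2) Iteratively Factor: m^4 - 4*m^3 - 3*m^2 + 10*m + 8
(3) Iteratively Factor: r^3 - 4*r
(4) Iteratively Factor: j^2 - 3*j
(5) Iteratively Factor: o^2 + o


(1) = (c + 1)*(c^2 + 4*c + 4) = (c + 1)*(c + 2)*(c + 2)
(2) = (m - 2)*(m^3 - 2*m^2 - 7*m - 4) = (m - 2)*(m + 1)*(m^2 - 3*m - 4) = (m - 2)*(m + 1)^2*(m - 4)
(3) = (r + 2)*(r^2 - 2*r) = r*(r + 2)*(r - 2)
(4) = (j - 3)*(j)
(5) = (o + 1)*(o)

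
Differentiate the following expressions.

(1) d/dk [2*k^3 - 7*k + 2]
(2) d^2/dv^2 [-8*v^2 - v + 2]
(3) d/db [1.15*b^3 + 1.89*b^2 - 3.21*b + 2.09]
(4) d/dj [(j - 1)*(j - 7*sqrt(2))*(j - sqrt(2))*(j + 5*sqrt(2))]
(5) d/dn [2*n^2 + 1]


(1) = 6*k^2 - 7
(2) = -16
(3) = 3.45*b^2 + 3.78*b - 3.21
(4) = 4*j^3 - 9*sqrt(2)*j^2 - 3*j^2 - 132*j + 6*sqrt(2)*j + 66 + 70*sqrt(2)
(5) = 4*n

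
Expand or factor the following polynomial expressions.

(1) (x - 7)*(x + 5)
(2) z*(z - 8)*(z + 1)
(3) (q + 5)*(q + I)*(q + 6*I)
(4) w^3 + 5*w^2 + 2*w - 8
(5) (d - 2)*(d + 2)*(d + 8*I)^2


(1) = x^2 - 2*x - 35
(2) = z^3 - 7*z^2 - 8*z
(3) = q^3 + 5*q^2 + 7*I*q^2 - 6*q + 35*I*q - 30
(4) = (w - 1)*(w + 2)*(w + 4)
(5) = d^4 + 16*I*d^3 - 68*d^2 - 64*I*d + 256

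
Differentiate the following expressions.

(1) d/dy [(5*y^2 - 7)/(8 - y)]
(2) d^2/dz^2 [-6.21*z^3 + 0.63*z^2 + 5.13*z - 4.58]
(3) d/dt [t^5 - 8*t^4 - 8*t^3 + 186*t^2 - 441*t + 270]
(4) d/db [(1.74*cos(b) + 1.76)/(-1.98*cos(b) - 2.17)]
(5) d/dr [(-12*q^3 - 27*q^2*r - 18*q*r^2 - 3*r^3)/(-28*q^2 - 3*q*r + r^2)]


(1) = (5*y^2 - 10*y*(y - 8) - 7)/(y - 8)^2
(2) = 1.26 - 37.26*z
(3) = 5*t^4 - 32*t^3 - 24*t^2 + 372*t - 441
(4) = 0.291*sin(b)/(1.98*cos(b) + 2.17)^2
(5) = 3*(15*q^2 + 14*q*r - r^2)/(49*q^2 - 14*q*r + r^2)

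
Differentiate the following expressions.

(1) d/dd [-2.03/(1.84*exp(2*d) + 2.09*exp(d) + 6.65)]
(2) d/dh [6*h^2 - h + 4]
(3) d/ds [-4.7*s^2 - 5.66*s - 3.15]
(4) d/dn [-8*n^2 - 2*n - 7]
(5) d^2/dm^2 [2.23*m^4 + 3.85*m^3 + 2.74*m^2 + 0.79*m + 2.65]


(1) = (7.4704*exp(d) + 4.2427)*exp(d)/(1.84*exp(2*d) + 2.09*exp(d) + 6.65)^2
(2) = 12*h - 1
(3) = -9.4*s - 5.66
(4) = -16*n - 2
(5) = 26.76*m^2 + 23.1*m + 5.48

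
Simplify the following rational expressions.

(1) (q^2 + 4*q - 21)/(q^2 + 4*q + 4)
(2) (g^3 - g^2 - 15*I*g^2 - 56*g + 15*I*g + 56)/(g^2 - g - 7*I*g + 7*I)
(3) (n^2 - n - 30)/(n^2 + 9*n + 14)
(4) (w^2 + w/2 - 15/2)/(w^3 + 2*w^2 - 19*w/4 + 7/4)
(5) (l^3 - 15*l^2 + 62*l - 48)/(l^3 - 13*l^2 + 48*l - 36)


(1) = (q^2 + 4*q - 21)/(q^2 + 4*q + 4)
(2) = g - 8*I
(3) = (n^2 - n - 30)/(n^2 + 9*n + 14)
(4) = (4*w^2 + 2*w - 30)/(4*w^3 + 8*w^2 - 19*w + 7)
(5) = (l - 8)/(l - 6)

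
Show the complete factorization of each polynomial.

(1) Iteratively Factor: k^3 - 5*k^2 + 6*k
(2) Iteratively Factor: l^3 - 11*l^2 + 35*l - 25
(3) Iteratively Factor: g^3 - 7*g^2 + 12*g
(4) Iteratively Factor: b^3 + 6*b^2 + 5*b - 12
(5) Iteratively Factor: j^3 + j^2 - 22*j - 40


(1) = (k - 2)*(k^2 - 3*k) = (k - 3)*(k - 2)*(k)
(2) = (l - 1)*(l^2 - 10*l + 25) = (l - 5)*(l - 1)*(l - 5)
(3) = (g - 4)*(g^2 - 3*g) = (g - 4)*(g - 3)*(g)
(4) = (b + 4)*(b^2 + 2*b - 3) = (b + 3)*(b + 4)*(b - 1)
(5) = (j + 4)*(j^2 - 3*j - 10) = (j - 5)*(j + 4)*(j + 2)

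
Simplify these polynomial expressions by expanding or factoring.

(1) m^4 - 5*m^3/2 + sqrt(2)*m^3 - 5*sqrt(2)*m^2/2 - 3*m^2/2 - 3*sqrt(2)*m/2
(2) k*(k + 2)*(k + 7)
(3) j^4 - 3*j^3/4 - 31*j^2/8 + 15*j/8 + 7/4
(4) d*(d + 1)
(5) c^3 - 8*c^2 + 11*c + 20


(1) = m*(m - 3)*(m + 1/2)*(m + sqrt(2))
(2) = k^3 + 9*k^2 + 14*k
(3) = (j - 2)*(j - 1)*(j + 1/2)*(j + 7/4)
(4) = d^2 + d
(5) = (c - 5)*(c - 4)*(c + 1)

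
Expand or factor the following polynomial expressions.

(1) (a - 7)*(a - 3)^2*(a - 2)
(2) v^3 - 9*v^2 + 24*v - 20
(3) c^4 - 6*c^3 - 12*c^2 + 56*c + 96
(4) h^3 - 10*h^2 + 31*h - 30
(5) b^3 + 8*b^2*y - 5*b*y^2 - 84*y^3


(1) = a^4 - 15*a^3 + 77*a^2 - 165*a + 126
(2) = (v - 5)*(v - 2)^2
(3) = (c - 6)*(c - 4)*(c + 2)^2
(4) = (h - 5)*(h - 3)*(h - 2)
(5) = (b - 3*y)*(b + 4*y)*(b + 7*y)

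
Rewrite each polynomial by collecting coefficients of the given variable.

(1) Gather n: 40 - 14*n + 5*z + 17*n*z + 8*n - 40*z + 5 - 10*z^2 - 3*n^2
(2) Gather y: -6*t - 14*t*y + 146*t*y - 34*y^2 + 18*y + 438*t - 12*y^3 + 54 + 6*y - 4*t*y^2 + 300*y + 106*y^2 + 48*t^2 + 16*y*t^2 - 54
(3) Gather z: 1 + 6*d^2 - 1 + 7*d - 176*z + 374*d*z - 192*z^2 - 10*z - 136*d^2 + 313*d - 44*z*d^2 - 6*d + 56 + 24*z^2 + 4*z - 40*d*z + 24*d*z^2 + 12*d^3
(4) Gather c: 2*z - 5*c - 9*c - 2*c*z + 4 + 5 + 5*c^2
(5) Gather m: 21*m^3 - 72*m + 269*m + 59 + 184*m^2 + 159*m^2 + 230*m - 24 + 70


(1) = -3*n^2 + n*(17*z - 6) - 10*z^2 - 35*z + 45
(2) = 48*t^2 + 432*t - 12*y^3 + y^2*(72 - 4*t) + y*(16*t^2 + 132*t + 324)
(3) = 12*d^3 - 130*d^2 + 314*d + z^2*(24*d - 168) + z*(-44*d^2 + 334*d - 182) + 56
(4) = 5*c^2 + c*(-2*z - 14) + 2*z + 9
(5) = 21*m^3 + 343*m^2 + 427*m + 105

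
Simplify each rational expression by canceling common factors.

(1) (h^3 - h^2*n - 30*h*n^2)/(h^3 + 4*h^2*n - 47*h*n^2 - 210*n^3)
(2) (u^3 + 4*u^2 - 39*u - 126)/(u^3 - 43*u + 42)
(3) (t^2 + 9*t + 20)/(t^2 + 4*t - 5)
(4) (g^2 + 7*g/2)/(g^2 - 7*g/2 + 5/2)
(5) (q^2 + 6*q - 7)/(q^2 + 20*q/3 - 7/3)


(1) = (h^2 - 6*h*n)/(h^2 - h*n - 42*n^2)
(2) = (u + 3)/(u - 1)
(3) = (t + 4)/(t - 1)
(4) = (2*g^2 + 7*g)/(2*g^2 - 7*g + 5)
(5) = (3*q - 3)/(3*q - 1)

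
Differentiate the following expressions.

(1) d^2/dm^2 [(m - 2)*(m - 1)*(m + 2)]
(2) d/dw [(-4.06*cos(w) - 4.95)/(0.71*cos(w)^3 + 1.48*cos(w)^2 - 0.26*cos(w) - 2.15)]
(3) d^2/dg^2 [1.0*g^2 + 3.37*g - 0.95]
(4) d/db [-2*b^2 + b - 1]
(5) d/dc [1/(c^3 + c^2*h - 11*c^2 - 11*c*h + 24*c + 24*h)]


(1) = 6*m - 2
(2) = -(5.7652*cos(w)^3 + 16.5523*cos(w)^2 + 14.652*cos(w) + 7.442)*sin(w)/(0.71*cos(w)^3 + 1.48*cos(w)^2 - 0.26*cos(w) - 2.15)^2
(3) = 2.00000000000000
(4) = 1 - 4*b
(5) = (-3*c^2 - 2*c*h + 22*c + 11*h - 24)/(c^3 + c^2*h - 11*c^2 - 11*c*h + 24*c + 24*h)^2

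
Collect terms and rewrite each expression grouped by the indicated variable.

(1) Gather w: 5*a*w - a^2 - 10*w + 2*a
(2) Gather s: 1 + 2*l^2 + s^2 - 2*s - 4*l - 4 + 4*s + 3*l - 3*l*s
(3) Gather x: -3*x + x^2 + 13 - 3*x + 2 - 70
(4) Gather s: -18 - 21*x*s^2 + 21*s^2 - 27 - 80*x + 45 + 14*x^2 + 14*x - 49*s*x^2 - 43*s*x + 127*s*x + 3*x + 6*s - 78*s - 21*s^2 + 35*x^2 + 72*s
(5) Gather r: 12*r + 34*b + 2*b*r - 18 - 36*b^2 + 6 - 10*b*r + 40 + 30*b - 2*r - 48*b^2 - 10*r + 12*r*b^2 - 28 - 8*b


(1) = -a^2 + 2*a + w*(5*a - 10)
(2) = 2*l^2 - l + s^2 + s*(2 - 3*l) - 3
(3) = x^2 - 6*x - 55
(4) = -21*s^2*x + s*(-49*x^2 + 84*x) + 49*x^2 - 63*x
(5) = -84*b^2 + 56*b + r*(12*b^2 - 8*b)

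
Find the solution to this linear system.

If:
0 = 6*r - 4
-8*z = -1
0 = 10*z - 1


Then:
No Solution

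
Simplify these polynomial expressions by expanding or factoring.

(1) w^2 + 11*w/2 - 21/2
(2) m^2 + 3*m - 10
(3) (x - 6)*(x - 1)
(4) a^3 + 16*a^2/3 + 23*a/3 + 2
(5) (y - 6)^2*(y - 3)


(1) = (w - 3/2)*(w + 7)
(2) = (m - 2)*(m + 5)
(3) = x^2 - 7*x + 6
(4) = (a + 1/3)*(a + 2)*(a + 3)
(5) = y^3 - 15*y^2 + 72*y - 108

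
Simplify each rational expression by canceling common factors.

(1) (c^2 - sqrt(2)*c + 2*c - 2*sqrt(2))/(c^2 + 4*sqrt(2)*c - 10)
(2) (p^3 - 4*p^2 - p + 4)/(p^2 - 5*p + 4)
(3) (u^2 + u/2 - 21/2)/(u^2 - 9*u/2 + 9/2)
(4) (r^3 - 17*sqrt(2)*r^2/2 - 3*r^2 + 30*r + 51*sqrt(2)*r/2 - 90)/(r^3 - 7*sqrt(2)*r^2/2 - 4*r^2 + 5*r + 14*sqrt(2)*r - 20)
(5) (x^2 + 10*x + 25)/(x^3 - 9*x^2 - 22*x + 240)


(1) = (c + 2)/(c + 5*sqrt(2))
(2) = p + 1
(3) = (2*u + 7)/(2*u - 3)
(4) = (4*r^2 + r*(-24*sqrt(2) - 12) + 72*sqrt(2))/(4*r^2 + r*(-16 - 4*sqrt(2)) + 16*sqrt(2))
(5) = (x + 5)/(x^2 - 14*x + 48)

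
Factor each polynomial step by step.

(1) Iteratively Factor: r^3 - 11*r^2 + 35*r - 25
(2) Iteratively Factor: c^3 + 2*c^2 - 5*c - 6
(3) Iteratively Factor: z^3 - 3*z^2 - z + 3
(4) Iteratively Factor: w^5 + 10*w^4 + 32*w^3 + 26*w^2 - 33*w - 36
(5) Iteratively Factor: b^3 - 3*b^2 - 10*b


(1) = (r - 5)*(r^2 - 6*r + 5) = (r - 5)*(r - 1)*(r - 5)
(2) = (c + 3)*(c^2 - c - 2) = (c - 2)*(c + 3)*(c + 1)
(3) = (z - 3)*(z^2 - 1) = (z - 3)*(z - 1)*(z + 1)
(4) = (w + 3)*(w^4 + 7*w^3 + 11*w^2 - 7*w - 12) = (w + 3)^2*(w^3 + 4*w^2 - w - 4) = (w - 1)*(w + 3)^2*(w^2 + 5*w + 4) = (w - 1)*(w + 3)^2*(w + 4)*(w + 1)
(5) = (b + 2)*(b^2 - 5*b) = b*(b + 2)*(b - 5)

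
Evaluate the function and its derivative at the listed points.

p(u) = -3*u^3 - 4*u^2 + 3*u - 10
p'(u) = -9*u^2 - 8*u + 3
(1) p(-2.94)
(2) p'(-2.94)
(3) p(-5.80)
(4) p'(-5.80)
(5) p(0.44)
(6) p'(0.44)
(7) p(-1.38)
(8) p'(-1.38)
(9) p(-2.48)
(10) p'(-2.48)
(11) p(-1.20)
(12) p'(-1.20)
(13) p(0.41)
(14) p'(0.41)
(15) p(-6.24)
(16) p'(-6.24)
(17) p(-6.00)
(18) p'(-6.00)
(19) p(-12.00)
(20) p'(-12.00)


(1) = 22.84
(2) = -51.27
(3) = 423.38
(4) = -253.36
(5) = -9.71
(6) = -2.26
(7) = -13.87
(8) = -3.10
(9) = 3.72
(10) = -32.51
(11) = -14.18
(12) = -0.36
(13) = -9.65
(14) = -1.79
(15) = 544.44
(16) = -297.52
(17) = 476.00
(18) = -273.00
(19) = 4562.00
(20) = -1197.00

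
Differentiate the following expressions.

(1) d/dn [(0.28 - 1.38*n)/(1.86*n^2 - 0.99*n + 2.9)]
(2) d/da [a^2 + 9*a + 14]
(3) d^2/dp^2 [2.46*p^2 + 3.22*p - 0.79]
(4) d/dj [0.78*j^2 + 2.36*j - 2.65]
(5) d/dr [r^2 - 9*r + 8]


(1) = (2.5668*n^2 - 1.0416*n - 3.7248)/(3.4596*n^4 - 3.6828*n^3 + 11.7681*n^2 - 5.742*n + 8.41)
(2) = 2*a + 9
(3) = 4.92000000000000
(4) = 1.56*j + 2.36
(5) = 2*r - 9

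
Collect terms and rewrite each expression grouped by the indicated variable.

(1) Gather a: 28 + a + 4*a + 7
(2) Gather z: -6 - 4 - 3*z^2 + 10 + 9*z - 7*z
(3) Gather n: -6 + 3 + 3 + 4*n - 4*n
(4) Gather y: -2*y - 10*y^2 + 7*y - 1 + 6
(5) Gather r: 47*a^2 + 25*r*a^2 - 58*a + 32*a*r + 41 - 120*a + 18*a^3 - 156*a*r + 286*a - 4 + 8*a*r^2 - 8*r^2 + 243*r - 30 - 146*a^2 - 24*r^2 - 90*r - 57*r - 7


(1) = 5*a + 35
(2) = -3*z^2 + 2*z
(3) = 0
(4) = -10*y^2 + 5*y + 5
(5) = 18*a^3 - 99*a^2 + 108*a + r^2*(8*a - 32) + r*(25*a^2 - 124*a + 96)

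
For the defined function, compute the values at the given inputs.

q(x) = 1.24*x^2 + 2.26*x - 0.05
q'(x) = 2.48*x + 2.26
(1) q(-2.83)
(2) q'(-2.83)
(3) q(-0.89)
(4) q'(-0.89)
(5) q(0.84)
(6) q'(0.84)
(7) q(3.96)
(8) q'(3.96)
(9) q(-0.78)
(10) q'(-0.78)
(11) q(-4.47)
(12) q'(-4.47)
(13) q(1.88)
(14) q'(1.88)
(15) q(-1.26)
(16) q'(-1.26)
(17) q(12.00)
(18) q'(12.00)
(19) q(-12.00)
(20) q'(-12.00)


(1) = 3.49
(2) = -4.76
(3) = -1.08
(4) = 0.05
(5) = 2.72
(6) = 4.34
(7) = 28.34
(8) = 12.08
(9) = -1.06
(10) = 0.33
(11) = 14.62
(12) = -8.83
(13) = 8.58
(14) = 6.92
(15) = -0.93
(16) = -0.86
(17) = 205.63
(18) = 32.02
(19) = 151.39
(20) = -27.50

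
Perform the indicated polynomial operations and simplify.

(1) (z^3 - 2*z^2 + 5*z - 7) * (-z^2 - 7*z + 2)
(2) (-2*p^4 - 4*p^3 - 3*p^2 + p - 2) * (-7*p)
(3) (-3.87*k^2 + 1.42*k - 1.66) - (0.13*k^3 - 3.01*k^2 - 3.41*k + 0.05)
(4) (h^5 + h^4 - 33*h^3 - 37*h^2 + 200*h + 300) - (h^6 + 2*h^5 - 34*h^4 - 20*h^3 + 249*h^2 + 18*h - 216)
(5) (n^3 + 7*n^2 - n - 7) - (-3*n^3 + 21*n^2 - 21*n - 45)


(1) = -z^5 - 5*z^4 + 11*z^3 - 32*z^2 + 59*z - 14
(2) = 14*p^5 + 28*p^4 + 21*p^3 - 7*p^2 + 14*p
(3) = -0.13*k^3 - 0.86*k^2 + 4.83*k - 1.71
(4) = -h^6 - h^5 + 35*h^4 - 13*h^3 - 286*h^2 + 182*h + 516
(5) = 4*n^3 - 14*n^2 + 20*n + 38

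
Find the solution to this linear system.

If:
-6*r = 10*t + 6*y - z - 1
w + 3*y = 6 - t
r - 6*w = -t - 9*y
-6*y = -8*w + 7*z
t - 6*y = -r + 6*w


Then:
r = -2423/216
t = 1457/216
w = -161/216
y = 0
z = -23/27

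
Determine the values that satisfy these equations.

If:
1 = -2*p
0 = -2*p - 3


Then:
No Solution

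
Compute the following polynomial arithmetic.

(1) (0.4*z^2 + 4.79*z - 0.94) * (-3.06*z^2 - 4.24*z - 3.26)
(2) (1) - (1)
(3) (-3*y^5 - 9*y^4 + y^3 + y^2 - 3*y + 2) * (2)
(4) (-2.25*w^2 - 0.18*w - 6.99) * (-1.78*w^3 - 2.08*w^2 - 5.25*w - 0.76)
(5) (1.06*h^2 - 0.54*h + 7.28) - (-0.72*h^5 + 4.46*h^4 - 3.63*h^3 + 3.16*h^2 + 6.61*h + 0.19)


(1) = -1.224*z^4 - 16.3534*z^3 - 18.7372*z^2 - 11.6298*z + 3.0644
(2) = 0
(3) = -6*y^5 - 18*y^4 + 2*y^3 + 2*y^2 - 6*y + 4
(4) = 4.005*w^5 + 5.0004*w^4 + 24.6291*w^3 + 17.1942*w^2 + 36.8343*w + 5.3124
(5) = 0.72*h^5 - 4.46*h^4 + 3.63*h^3 - 2.1*h^2 - 7.15*h + 7.09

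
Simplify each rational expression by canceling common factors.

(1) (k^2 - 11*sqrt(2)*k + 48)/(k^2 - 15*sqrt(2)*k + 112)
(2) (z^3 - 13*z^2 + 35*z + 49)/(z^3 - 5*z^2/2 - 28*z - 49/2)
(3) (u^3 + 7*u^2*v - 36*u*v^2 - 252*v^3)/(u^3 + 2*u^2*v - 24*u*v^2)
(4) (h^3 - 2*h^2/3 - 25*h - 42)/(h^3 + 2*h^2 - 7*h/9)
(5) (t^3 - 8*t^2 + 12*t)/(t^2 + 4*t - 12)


(1) = (k - 3*sqrt(2))/(k - 7*sqrt(2))
(2) = (2*z - 14)/(2*z + 7)
(3) = (u^2 + u*v - 42*v^2)/(u^2 - 4*u*v)
(4) = (3*h^2 - 9*h - 54)/(3*h^2 - h)
(5) = (t^2 - 6*t)/(t + 6)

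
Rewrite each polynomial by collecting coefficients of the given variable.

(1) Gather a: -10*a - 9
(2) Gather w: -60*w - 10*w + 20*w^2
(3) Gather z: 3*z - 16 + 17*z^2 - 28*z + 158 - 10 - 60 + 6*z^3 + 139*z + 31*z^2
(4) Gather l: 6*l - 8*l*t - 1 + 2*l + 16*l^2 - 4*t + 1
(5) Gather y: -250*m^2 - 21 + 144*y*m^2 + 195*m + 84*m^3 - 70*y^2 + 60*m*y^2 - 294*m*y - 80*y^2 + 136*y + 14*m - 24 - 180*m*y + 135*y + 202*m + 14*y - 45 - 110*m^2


(1) = -10*a - 9
(2) = 20*w^2 - 70*w
(3) = 6*z^3 + 48*z^2 + 114*z + 72
(4) = 16*l^2 + l*(8 - 8*t) - 4*t
(5) = 84*m^3 - 360*m^2 + 411*m + y^2*(60*m - 150) + y*(144*m^2 - 474*m + 285) - 90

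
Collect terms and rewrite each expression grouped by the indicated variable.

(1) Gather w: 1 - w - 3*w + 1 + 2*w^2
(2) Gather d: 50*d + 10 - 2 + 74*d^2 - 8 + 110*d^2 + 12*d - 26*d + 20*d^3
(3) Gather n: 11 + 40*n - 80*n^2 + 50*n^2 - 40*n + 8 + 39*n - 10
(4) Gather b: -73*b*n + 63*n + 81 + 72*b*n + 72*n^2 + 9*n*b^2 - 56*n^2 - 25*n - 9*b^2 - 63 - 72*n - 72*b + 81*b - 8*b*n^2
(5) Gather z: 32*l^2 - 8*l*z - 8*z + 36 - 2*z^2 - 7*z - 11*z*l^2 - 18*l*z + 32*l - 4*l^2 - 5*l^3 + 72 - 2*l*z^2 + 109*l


(1) = 2*w^2 - 4*w + 2
(2) = 20*d^3 + 184*d^2 + 36*d
(3) = -30*n^2 + 39*n + 9
(4) = b^2*(9*n - 9) + b*(-8*n^2 - n + 9) + 16*n^2 - 34*n + 18
(5) = -5*l^3 + 28*l^2 + 141*l + z^2*(-2*l - 2) + z*(-11*l^2 - 26*l - 15) + 108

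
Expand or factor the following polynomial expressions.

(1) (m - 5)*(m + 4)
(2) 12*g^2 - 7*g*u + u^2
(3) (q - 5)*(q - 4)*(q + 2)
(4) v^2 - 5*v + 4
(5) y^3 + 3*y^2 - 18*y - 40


(1) = m^2 - m - 20
(2) = (-4*g + u)*(-3*g + u)
(3) = q^3 - 7*q^2 + 2*q + 40
(4) = (v - 4)*(v - 1)
(5) = (y - 4)*(y + 2)*(y + 5)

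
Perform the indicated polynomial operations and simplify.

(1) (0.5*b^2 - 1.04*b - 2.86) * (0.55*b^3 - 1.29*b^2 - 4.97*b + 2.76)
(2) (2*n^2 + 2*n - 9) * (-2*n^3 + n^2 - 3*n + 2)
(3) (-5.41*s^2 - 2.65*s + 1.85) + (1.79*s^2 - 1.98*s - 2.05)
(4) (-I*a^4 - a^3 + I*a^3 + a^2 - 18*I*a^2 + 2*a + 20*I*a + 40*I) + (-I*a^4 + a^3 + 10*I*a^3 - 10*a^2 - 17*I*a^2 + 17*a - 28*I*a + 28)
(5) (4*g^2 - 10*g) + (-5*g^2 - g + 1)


(1) = 0.275*b^5 - 1.217*b^4 - 2.7164*b^3 + 10.2382*b^2 + 11.3438*b - 7.8936
(2) = -4*n^5 - 2*n^4 + 14*n^3 - 11*n^2 + 31*n - 18
(3) = -3.62*s^2 - 4.63*s - 0.2
(4) = -2*I*a^4 + 11*I*a^3 - 9*a^2 - 35*I*a^2 + 19*a - 8*I*a + 28 + 40*I
(5) = -g^2 - 11*g + 1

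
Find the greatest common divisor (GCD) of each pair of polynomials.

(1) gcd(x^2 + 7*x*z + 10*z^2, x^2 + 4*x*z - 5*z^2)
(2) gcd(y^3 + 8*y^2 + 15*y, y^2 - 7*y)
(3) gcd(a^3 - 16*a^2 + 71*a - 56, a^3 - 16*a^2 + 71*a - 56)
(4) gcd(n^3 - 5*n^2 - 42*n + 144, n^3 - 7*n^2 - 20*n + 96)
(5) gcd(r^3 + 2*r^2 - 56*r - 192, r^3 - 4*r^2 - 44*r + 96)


(1) = x + 5*z
(2) = y
(3) = a^3 - 16*a^2 + 71*a - 56
(4) = gcd((n - 8)*(n - 3)*(n + 6), (n - 8)*(n - 3)*(n + 4)) = n^2 - 11*n + 24
(5) = gcd((r - 8)*(r + 4)*(r + 6), (r - 8)*(r - 2)*(r + 6)) = r^2 - 2*r - 48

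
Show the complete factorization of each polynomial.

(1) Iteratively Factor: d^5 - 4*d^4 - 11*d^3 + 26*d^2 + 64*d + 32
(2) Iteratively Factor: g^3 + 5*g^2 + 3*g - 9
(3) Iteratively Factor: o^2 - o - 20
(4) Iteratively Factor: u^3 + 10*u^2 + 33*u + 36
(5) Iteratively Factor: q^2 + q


(1) = (d + 1)*(d^4 - 5*d^3 - 6*d^2 + 32*d + 32) = (d - 4)*(d + 1)*(d^3 - d^2 - 10*d - 8) = (d - 4)*(d + 1)^2*(d^2 - 2*d - 8) = (d - 4)^2*(d + 1)^2*(d + 2)
(2) = (g + 3)*(g^2 + 2*g - 3) = (g + 3)^2*(g - 1)
(3) = (o - 5)*(o + 4)
(4) = (u + 3)*(u^2 + 7*u + 12) = (u + 3)^2*(u + 4)
(5) = (q)*(q + 1)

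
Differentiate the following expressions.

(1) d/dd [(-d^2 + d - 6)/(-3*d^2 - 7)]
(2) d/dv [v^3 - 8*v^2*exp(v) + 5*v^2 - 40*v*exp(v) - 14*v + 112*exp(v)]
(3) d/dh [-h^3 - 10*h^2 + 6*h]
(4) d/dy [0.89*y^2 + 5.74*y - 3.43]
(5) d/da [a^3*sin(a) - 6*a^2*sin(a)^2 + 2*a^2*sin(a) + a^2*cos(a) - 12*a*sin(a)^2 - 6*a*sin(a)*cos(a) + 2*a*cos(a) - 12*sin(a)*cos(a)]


(1) = (3*d^2 - 22*d - 7)/(9*d^4 + 42*d^2 + 49)
(2) = -8*v^2*exp(v) + 3*v^2 - 56*v*exp(v) + 10*v + 72*exp(v) - 14
(3) = -3*h^2 - 20*h + 6
(4) = 1.78*y + 5.74
(5) = a^3*cos(a) - 6*a^2*sin(2*a) + 2*sqrt(2)*a^2*sin(a + pi/4) - 12*a*sin(2*a) + 2*sqrt(2)*a*sin(a + pi/4) - 6*a - 3*sin(2*a) + 2*cos(a) - 6*cos(2*a) - 6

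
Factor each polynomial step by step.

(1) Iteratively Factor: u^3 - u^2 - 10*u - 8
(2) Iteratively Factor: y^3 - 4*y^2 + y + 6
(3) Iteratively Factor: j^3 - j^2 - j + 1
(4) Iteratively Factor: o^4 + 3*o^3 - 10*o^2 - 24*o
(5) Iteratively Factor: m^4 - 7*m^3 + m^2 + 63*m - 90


(1) = (u + 2)*(u^2 - 3*u - 4) = (u - 4)*(u + 2)*(u + 1)
(2) = (y - 3)*(y^2 - y - 2) = (y - 3)*(y - 2)*(y + 1)
(3) = (j + 1)*(j^2 - 2*j + 1) = (j - 1)*(j + 1)*(j - 1)
(4) = (o + 2)*(o^3 + o^2 - 12*o) = (o + 2)*(o + 4)*(o^2 - 3*o) = o*(o + 2)*(o + 4)*(o - 3)
(5) = (m - 5)*(m^3 - 2*m^2 - 9*m + 18) = (m - 5)*(m - 3)*(m^2 + m - 6) = (m - 5)*(m - 3)*(m - 2)*(m + 3)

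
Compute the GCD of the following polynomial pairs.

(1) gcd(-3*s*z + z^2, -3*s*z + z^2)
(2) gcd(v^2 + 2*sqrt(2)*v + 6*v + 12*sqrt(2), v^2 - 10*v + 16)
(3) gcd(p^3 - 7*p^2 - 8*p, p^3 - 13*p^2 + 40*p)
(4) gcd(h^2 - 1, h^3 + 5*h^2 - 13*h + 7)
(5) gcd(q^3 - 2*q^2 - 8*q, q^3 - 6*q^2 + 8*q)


(1) = -3*s*z + z^2
(2) = 1
(3) = gcd(p*(p - 8)*(p + 1), p*(p - 8)*(p - 5)) = p^2 - 8*p
(4) = gcd((h - 1)*(h + 1), (h - 1)^2*(h + 7)) = h - 1
(5) = q^2 - 4*q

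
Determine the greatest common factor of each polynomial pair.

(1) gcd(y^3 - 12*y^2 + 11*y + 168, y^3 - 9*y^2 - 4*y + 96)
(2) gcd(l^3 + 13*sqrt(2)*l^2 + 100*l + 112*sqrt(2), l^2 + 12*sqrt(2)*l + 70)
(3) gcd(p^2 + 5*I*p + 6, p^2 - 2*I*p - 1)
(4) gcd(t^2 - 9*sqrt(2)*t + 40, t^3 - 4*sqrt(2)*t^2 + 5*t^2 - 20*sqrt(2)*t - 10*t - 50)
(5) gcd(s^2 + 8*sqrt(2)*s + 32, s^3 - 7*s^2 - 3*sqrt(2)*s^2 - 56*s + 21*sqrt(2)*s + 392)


(1) = y^2 - 5*y - 24
(2) = gcd((l + 2*sqrt(2))*(l + 4*sqrt(2))*(l + 7*sqrt(2)), (l + 5*sqrt(2))*(l + 7*sqrt(2))) = l + 7*sqrt(2)
(3) = p - I
(4) = t - 5*sqrt(2)
(5) = s + 4*sqrt(2)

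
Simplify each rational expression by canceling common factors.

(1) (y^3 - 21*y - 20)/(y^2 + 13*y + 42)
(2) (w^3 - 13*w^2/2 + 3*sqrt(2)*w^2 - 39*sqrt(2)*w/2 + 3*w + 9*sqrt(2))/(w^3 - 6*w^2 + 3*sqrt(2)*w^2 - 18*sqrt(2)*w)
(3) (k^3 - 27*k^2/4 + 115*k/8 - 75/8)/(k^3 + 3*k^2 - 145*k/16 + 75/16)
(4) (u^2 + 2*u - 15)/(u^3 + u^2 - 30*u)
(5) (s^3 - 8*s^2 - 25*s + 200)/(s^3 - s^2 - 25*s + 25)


(1) = (y^3 - 21*y - 20)/(y^2 + 13*y + 42)
(2) = (2*w - 1)/(2*w)
(3) = (4*k^2 - 22*k + 30)/(4*k^2 + 17*k - 15)
(4) = (u^2 + 2*u - 15)/(u^3 + u^2 - 30*u)
(5) = (s - 8)/(s - 1)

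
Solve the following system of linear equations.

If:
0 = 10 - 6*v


Then:
v = 5/3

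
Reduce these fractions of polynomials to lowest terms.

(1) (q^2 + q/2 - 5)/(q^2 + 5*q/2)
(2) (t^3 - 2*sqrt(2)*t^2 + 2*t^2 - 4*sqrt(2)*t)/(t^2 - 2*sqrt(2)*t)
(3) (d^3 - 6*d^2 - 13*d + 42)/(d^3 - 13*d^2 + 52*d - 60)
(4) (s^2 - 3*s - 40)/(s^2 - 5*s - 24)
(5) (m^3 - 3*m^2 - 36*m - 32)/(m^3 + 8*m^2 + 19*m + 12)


(1) = (q - 2)/q
(2) = t + 2
(3) = (d^2 - 4*d - 21)/(d^2 - 11*d + 30)
(4) = (s + 5)/(s + 3)
(5) = (m - 8)/(m + 3)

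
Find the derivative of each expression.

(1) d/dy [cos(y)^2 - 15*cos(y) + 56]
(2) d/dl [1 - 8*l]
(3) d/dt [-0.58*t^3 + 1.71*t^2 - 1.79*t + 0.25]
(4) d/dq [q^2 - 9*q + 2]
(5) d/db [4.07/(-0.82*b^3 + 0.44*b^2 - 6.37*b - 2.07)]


(1) = (15 - 2*cos(y))*sin(y)
(2) = -8
(3) = -1.74*t^2 + 3.42*t - 1.79
(4) = 2*q - 9
(5) = (10.0122*b^2 - 3.5816*b + 25.9259)/(0.82*b^3 - 0.44*b^2 + 6.37*b + 2.07)^2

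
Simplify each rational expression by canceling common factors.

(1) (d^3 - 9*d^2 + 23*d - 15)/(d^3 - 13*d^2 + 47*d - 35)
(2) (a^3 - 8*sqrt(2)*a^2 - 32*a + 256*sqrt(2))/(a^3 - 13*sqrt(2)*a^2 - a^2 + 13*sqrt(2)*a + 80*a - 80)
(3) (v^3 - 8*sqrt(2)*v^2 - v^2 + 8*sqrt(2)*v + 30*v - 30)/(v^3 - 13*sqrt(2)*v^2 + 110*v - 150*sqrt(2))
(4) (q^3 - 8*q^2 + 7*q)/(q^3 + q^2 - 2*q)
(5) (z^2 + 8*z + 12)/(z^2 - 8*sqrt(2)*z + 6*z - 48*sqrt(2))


(1) = (d - 3)/(d - 7)
(2) = (a^2 - 32)/(a^2 + a*(-5*sqrt(2) - 1) + 5*sqrt(2))
(3) = (v - 1)/(v - 5*sqrt(2))
(4) = (q - 7)/(q + 2)
(5) = (z + 2)/(z - 8*sqrt(2))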